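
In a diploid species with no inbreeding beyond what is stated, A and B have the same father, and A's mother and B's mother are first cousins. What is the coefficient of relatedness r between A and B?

Wright's path rule: contributions from independent ancestry routes add.
A and B are related in two ways: half-sibs through their shared father (r = 1/4) and second cousins through their mothers (r = 1/32).
r = 1/4 + 1/32 = 0.28125.

0.28125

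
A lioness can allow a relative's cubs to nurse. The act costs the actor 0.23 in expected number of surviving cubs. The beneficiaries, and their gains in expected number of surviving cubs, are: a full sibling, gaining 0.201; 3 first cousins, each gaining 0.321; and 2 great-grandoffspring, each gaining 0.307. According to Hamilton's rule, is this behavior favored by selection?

Hamilton's rule: the trait is favored when the sum of r·B over every recipient exceeds the actor's cost C.
r to a full sibling = 0.5 (full sibs share both parents — two paths of length 2: r = 2·(1/2)^2 = 1/2).
r to a first cousin = 0.125 (first cousins share one grandparent pair — two paths of length 4: r = 2·(1/2)^4 = 1/8).
r to a great-grandoffspring = 0.125 (three parent–offspring links: r = (1/2)^3 = 1/8).
Summing one r·B term per recipient: 1·0.5·0.201 + 3·0.125·0.321 + 2·0.125·0.307 = 0.297625.
0.297625 > 0.23: the indirect benefit exceeds the cost.

Yes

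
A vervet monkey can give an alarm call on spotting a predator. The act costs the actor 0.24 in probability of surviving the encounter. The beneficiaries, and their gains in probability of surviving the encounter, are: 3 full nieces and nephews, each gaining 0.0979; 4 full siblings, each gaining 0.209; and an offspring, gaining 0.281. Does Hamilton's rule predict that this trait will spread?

Yes

Hamilton's rule: the trait is favored when the sum of r·B over every recipient exceeds the actor's cost C.
r to a full niece or nephew = 1/4 (full aunt/uncle↔niece/nephew: two paths of length 3 through the shared grandparent pair: r = 2·(1/2)^3 = 1/4).
r to a full sibling = 1/2 (full sibs share both parents — two paths of length 2: r = 2·(1/2)^2 = 1/2).
r to an offspring = 0.5 (one parent–offspring link: r = (1/2)^1 = 1/2).
Summing one r·B term per recipient: 3·0.25·0.0979 + 4·0.5·0.209 + 1·0.5·0.281 = 0.631925.
0.631925 > 0.24: the indirect benefit exceeds the cost.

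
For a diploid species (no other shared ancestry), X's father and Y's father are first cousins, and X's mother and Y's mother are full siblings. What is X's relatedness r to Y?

Independent pedigree routes through distinct common ancestors add.
X and Y are related in two ways: second cousins through their fathers (r = 1/32) and first cousins through their mothers (r = 1/8).
r = 1/32 + 1/8 = 0.15625.

0.15625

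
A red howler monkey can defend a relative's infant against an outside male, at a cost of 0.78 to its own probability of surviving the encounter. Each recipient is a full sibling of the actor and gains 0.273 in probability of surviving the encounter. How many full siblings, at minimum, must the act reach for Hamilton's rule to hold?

r to a full sibling = 1/2 (full sibs share both parents — two paths of length 2: r = 2·(1/2)^2 = 1/2).
Hamilton's rule: n·r·B > C  ⇒  n > C/(r·B) = 0.78/(0.5·0.273) = 5.714.
The smallest integer exceeding 5.714 is 6.

6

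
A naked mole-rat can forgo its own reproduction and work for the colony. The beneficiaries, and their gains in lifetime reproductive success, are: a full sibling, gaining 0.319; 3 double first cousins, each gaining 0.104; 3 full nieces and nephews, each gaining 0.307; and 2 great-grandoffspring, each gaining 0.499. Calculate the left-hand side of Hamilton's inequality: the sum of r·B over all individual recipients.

0.5925

r to a full sibling = 1/2 (full sibs share both parents — two paths of length 2: r = 2·(1/2)^2 = 1/2).
r to a double first cousin = 1/4 (double first cousins share both grandparent pairs — four paths of length 4: r = 4·(1/2)^4 = 1/4).
r to a full niece or nephew = 0.25 (full aunt/uncle↔niece/nephew: two paths of length 3 through the shared grandparent pair: r = 2·(1/2)^3 = 1/4).
r to a great-grandoffspring = 0.125 (three parent–offspring links: r = (1/2)^3 = 1/8).
Summing one r·B term per recipient: 1·0.5·0.319 + 3·0.25·0.104 + 3·0.25·0.307 + 2·0.125·0.499 = 0.5925.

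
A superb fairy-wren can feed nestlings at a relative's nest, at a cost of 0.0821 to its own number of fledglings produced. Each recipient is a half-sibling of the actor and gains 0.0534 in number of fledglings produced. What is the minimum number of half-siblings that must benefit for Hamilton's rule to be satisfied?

7

r to a half-sibling = 1/4 (half-sibs share one parent — one path of length 2: r = (1/2)^2 = 1/4).
Hamilton's rule: n·r·B > C  ⇒  n > C/(r·B) = 0.0821/(0.25·0.0534) = 6.15.
The smallest integer exceeding 6.15 is 7.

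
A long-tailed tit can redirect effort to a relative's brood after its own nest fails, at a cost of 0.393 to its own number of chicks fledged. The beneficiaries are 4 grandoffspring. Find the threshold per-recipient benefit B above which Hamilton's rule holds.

0.393

r to a grandoffspring = 0.25 (two parent–offspring links: r = (1/2)^2 = 1/4).
Hamilton's rule with n recipients of equal r: n·r·B > C, so B > C/(n·r) = 0.393/(4·0.25) = 0.393.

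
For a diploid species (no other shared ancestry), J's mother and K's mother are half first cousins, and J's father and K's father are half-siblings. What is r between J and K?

0.078125

Wright's path rule: contributions from independent ancestry routes add.
J and K are related in two ways: half second cousins through their mothers (r = 1/64) and half first cousins through their fathers (r = 1/16).
r = 1/64 + 1/16 = 5/64 = 0.078125.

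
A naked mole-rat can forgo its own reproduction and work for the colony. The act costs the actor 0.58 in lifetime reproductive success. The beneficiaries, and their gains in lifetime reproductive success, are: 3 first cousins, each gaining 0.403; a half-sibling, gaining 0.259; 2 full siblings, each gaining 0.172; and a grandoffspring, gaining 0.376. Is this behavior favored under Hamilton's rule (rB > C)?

Hamilton's rule: the trait is favored when the sum of r·B over every recipient exceeds the actor's cost C.
r to a first cousin = 1/8 (first cousins share one grandparent pair — two paths of length 4: r = 2·(1/2)^4 = 1/8).
r to a half-sibling = 1/4 (half-sibs share one parent — one path of length 2: r = (1/2)^2 = 1/4).
r to a full sibling = 0.5 (full sibs share both parents — two paths of length 2: r = 2·(1/2)^2 = 1/2).
r to a grandoffspring = 0.25 (two parent–offspring links: r = (1/2)^2 = 1/4).
Summing one r·B term per recipient: 3·0.125·0.403 + 1·0.25·0.259 + 2·0.5·0.172 + 1·0.25·0.376 = 0.481875.
0.481875 < 0.58: the indirect benefit is less than the cost.

No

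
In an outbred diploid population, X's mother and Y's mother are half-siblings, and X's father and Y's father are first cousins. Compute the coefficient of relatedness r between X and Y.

0.09375

Wright's path rule: contributions from independent ancestry routes add.
X and Y are related in two ways: half first cousins through their mothers (r = 1/16) and second cousins through their fathers (r = 1/32).
r = 1/16 + 1/32 = 3/32 = 0.09375.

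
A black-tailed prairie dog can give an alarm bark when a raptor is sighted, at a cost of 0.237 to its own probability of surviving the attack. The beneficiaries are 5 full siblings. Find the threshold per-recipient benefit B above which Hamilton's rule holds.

r to a full sibling = 0.5 (full sibs share both parents — two paths of length 2: r = 2·(1/2)^2 = 1/2).
Hamilton's rule with n recipients of equal r: n·r·B > C, so B > C/(n·r) = 0.237/(5·0.5) = 0.0948.

0.0948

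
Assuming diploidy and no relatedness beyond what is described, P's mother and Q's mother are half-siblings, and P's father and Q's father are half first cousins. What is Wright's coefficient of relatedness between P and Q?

0.078125

With two independent routes of shared ancestry, r is the sum of the two contributions.
P and Q are related in two ways: half first cousins through their mothers (r = 1/16) and half second cousins through their fathers (r = 1/64).
r = 1/16 + 1/64 = 5/64 = 0.078125.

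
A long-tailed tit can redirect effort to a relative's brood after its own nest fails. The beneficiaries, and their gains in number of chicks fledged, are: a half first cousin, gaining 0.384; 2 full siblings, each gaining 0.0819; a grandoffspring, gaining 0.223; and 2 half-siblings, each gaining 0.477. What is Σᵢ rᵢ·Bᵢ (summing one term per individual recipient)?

r to a half first cousin = 1/16 (half first cousins share one grandparent — one path of length 4: r = (1/2)^4 = 1/16).
r to a full sibling = 1/2 (full sibs share both parents — two paths of length 2: r = 2·(1/2)^2 = 1/2).
r to a grandoffspring = 0.25 (two parent–offspring links: r = (1/2)^2 = 1/4).
r to a half-sibling = 1/4 (half-sibs share one parent — one path of length 2: r = (1/2)^2 = 1/4).
Summing one r·B term per recipient: 1·0.0625·0.384 + 2·0.5·0.0819 + 1·0.25·0.223 + 2·0.25·0.477 = 0.40015.

0.40015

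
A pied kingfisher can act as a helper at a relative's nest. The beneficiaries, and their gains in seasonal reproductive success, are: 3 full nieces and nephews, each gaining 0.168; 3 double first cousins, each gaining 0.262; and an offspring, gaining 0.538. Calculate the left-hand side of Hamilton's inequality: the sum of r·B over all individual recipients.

0.5915

r to a full niece or nephew = 1/4 (full aunt/uncle↔niece/nephew: two paths of length 3 through the shared grandparent pair: r = 2·(1/2)^3 = 1/4).
r to a double first cousin = 1/4 (double first cousins share both grandparent pairs — four paths of length 4: r = 4·(1/2)^4 = 1/4).
r to an offspring = 0.5 (one parent–offspring link: r = (1/2)^1 = 1/2).
Summing one r·B term per recipient: 3·0.25·0.168 + 3·0.25·0.262 + 1·0.5·0.538 = 0.5915.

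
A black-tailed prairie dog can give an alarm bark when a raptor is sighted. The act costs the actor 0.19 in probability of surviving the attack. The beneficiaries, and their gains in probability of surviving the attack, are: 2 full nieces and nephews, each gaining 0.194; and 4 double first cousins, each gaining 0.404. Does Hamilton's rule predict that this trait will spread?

Yes

Hamilton's rule: the trait is favored when the sum of r·B over every recipient exceeds the actor's cost C.
r to a full niece or nephew = 0.25 (full aunt/uncle↔niece/nephew: two paths of length 3 through the shared grandparent pair: r = 2·(1/2)^3 = 1/4).
r to a double first cousin = 1/4 (double first cousins share both grandparent pairs — four paths of length 4: r = 4·(1/2)^4 = 1/4).
Summing one r·B term per recipient: 2·0.25·0.194 + 4·0.25·0.404 = 0.501.
0.501 > 0.19: the indirect benefit exceeds the cost.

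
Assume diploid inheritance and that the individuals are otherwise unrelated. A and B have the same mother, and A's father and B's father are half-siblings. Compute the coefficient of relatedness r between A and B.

0.3125

Independent pedigree routes through distinct common ancestors add.
A and B are related in two ways: half-sibs through their shared mother (r = 1/4) and half first cousins through their fathers (r = 1/16).
r = 1/4 + 1/16 = 0.3125.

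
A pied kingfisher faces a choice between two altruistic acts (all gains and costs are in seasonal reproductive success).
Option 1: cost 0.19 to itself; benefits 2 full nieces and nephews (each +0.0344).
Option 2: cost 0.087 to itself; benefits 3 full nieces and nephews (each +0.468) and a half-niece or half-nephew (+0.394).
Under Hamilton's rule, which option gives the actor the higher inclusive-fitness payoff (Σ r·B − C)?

Option 1: r to a full niece or nephew = 0.25.
Option 1: Σ r·B − C = (2·0.25·0.0344) − 0.19 = -0.1728.
Option 2: r to a full niece or nephew = 0.25.
Option 2: r to a half-niece or half-nephew = 0.125.
Option 2: Σ r·B − C = (3·0.25·0.468 + 1·0.125·0.394) − 0.087 = 0.31325.
Option 2 has the higher net inclusive-fitness payoff.

Option 2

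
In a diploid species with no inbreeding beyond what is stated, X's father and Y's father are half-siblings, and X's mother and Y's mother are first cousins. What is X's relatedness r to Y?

Relatedness sums over independent paths through distinct common ancestors.
X and Y are related in two ways: half first cousins through their fathers (r = 1/16) and second cousins through their mothers (r = 1/32).
r = 1/16 + 1/32 = 3/32 = 0.09375.

0.09375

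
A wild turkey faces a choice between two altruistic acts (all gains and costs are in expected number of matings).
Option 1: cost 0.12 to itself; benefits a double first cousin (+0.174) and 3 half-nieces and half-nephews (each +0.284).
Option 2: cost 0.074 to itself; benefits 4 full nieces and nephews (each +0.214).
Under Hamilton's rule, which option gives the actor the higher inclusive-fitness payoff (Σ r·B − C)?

Option 2

Option 1: r to a double first cousin = 0.25.
Option 1: r to a half-niece or half-nephew = 0.125.
Option 1: Σ r·B − C = (1·0.25·0.174 + 3·0.125·0.284) − 0.12 = 0.03.
Option 2: r to a full niece or nephew = 0.25.
Option 2: Σ r·B − C = (4·0.25·0.214) − 0.074 = 0.14.
Option 2 has the higher net inclusive-fitness payoff.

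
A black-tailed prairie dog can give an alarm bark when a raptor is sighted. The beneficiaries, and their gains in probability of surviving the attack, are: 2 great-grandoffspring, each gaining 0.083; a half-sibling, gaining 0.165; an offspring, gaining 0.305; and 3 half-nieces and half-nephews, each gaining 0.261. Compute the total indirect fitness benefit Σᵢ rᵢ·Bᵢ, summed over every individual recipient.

r to a great-grandoffspring = 1/8 (three parent–offspring links: r = (1/2)^3 = 1/8).
r to a half-sibling = 0.25 (half-sibs share one parent — one path of length 2: r = (1/2)^2 = 1/4).
r to an offspring = 1/2 (one parent–offspring link: r = (1/2)^1 = 1/2).
r to a half-niece or half-nephew = 1/8 (half-aunt/uncle↔niece/nephew: one path of length 3: r = (1/2)^3 = 1/8).
Summing one r·B term per recipient: 2·0.125·0.083 + 1·0.25·0.165 + 1·0.5·0.305 + 3·0.125·0.261 = 0.312375.

0.312375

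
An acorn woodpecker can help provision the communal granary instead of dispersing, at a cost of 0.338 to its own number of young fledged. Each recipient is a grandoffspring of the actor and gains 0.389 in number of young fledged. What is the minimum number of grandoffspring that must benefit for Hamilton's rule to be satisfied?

4

r to a grandoffspring = 1/4 (two parent–offspring links: r = (1/2)^2 = 1/4).
Hamilton's rule: n·r·B > C  ⇒  n > C/(r·B) = 0.338/(0.25·0.389) = 3.476.
The smallest integer exceeding 3.476 is 4.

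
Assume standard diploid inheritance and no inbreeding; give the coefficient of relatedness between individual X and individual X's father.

0.5

Each parent–offspring link contributes a factor of 1/2, and independent paths through distinct common ancestors add.
One parent–offspring link: r = (1/2)^1 = 1/2.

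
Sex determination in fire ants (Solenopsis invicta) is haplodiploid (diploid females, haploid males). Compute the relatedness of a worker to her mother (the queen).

0.5

One meiotic link between diploid queen and diploid daughter: r = 1/2.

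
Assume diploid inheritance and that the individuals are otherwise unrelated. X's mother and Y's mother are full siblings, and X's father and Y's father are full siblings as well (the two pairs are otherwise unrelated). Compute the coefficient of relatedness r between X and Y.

Independent pedigree routes through distinct common ancestors add.
X and Y are related in two ways: first cousins through their mothers (r = 1/8) and first cousins through their fathers (r = 1/8) — i.e. double first cousins.
r = 1/8 + 1/8 = 1/4 = 0.25.

0.25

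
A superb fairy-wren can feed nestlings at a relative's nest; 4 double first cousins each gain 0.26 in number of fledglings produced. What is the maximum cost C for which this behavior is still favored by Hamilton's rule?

0.26

r to a double first cousin = 1/4 (double first cousins share both grandparent pairs — four paths of length 4: r = 4·(1/2)^4 = 1/4).
Hamilton's rule: n·r·B > C, so the trait is favored while C < n·r·B = 4·0.25·0.26 = 0.26.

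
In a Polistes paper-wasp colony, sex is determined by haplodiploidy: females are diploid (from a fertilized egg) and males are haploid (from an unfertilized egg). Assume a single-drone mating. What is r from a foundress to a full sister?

Haplodiploid full sisters inherit their father's entire haploid genome identically (contributing 1/2) and on average half of their mother's contribution (1/2 · 1/2 = 1/4); r = 1/2 + 1/4 = 3/4.

0.75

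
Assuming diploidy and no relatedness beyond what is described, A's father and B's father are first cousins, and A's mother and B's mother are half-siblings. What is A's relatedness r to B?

0.09375

Independent pedigree routes through distinct common ancestors add.
A and B are related in two ways: second cousins through their fathers (r = 1/32) and half first cousins through their mothers (r = 1/16).
r = 1/32 + 1/16 = 0.09375.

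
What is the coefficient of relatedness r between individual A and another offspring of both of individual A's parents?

0.5

Each parent–offspring link contributes a factor of 1/2, and independent paths through distinct common ancestors add.
Full sibs share both parents — two paths of length 2: r = 2·(1/2)^2 = 1/2.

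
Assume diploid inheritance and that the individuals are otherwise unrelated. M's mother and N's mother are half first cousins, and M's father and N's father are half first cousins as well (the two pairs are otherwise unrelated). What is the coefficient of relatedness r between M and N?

Wright's path rule: contributions from independent ancestry routes add.
M and N are related in two ways: half second cousins through their mothers (r = 1/64) and half second cousins through their fathers (r = 1/64).
r = 1/64 + 1/64 = 1/32 = 0.03125.

0.03125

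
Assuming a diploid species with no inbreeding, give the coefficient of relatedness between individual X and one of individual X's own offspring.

0.5

Each parent–offspring link contributes a factor of 1/2, and independent paths through distinct common ancestors add.
One parent–offspring link: r = (1/2)^1 = 1/2.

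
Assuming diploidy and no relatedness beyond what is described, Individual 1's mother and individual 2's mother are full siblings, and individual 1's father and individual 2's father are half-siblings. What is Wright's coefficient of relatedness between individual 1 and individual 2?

0.1875

Independent pedigree routes through distinct common ancestors add.
Individual 1 and individual 2 are related in two ways: first cousins through their mothers (r = 1/8) and half first cousins through their fathers (r = 1/16).
r = 1/8 + 1/16 = 0.1875.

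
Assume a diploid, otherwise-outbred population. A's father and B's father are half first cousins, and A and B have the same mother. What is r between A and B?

Independent pedigree routes through distinct common ancestors add.
A and B are related in two ways: half second cousins through their fathers (r = 1/64) and half-sibs through their shared mother (r = 1/4).
r = 1/64 + 1/4 = 0.265625.

0.265625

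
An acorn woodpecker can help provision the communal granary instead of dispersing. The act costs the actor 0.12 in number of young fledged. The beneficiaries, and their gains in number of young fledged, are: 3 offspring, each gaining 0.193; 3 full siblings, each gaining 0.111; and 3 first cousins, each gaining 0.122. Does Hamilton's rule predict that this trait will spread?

Yes

Hamilton's rule: the trait is favored when the sum of r·B over every recipient exceeds the actor's cost C.
r to an offspring = 0.5 (one parent–offspring link: r = (1/2)^1 = 1/2).
r to a full sibling = 1/2 (full sibs share both parents — two paths of length 2: r = 2·(1/2)^2 = 1/2).
r to a first cousin = 1/8 (first cousins share one grandparent pair — two paths of length 4: r = 2·(1/2)^4 = 1/8).
Summing one r·B term per recipient: 3·0.5·0.193 + 3·0.5·0.111 + 3·0.125·0.122 = 0.50175.
0.50175 > 0.12: the indirect benefit exceeds the cost.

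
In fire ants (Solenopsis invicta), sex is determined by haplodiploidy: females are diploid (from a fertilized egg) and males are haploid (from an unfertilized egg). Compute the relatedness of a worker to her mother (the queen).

0.5

One meiotic link between diploid queen and diploid daughter: r = 1/2.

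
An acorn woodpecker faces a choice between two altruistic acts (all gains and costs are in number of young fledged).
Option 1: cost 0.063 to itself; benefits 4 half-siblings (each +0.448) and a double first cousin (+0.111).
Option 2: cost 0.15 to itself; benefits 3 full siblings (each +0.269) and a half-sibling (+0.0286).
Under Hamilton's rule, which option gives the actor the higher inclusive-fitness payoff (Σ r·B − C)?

Option 1

Option 1: r to a half-sibling = 0.25.
Option 1: r to a double first cousin = 0.25.
Option 1: Σ r·B − C = (4·0.25·0.448 + 1·0.25·0.111) − 0.063 = 0.41275.
Option 2: r to a full sibling = 0.5.
Option 2: r to a half-sibling = 0.25.
Option 2: Σ r·B − C = (3·0.5·0.269 + 1·0.25·0.0286) − 0.15 = 0.26065.
Option 1 has the higher net inclusive-fitness payoff.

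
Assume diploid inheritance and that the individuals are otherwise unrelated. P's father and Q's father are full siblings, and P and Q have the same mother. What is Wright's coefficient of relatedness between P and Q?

Relatedness sums over independent paths through distinct common ancestors.
P and Q are related in two ways: first cousins through their fathers (r = 1/8) and half-sibs through their shared mother (r = 1/4).
r = 1/8 + 1/4 = 0.375.

0.375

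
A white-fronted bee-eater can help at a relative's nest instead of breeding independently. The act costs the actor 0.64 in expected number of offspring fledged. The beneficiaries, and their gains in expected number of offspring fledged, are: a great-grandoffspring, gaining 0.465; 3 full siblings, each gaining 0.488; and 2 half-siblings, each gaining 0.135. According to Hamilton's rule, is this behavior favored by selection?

Hamilton's rule: the trait is favored when the sum of r·B over every recipient exceeds the actor's cost C.
r to a great-grandoffspring = 0.125 (three parent–offspring links: r = (1/2)^3 = 1/8).
r to a full sibling = 0.5 (full sibs share both parents — two paths of length 2: r = 2·(1/2)^2 = 1/2).
r to a half-sibling = 1/4 (half-sibs share one parent — one path of length 2: r = (1/2)^2 = 1/4).
Summing one r·B term per recipient: 1·0.125·0.465 + 3·0.5·0.488 + 2·0.25·0.135 = 0.857625.
0.857625 > 0.64: the indirect benefit exceeds the cost.

Yes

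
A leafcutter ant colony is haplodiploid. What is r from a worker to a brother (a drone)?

Her haploid brother carries none of their father's genes and a random half of their mother's genome; that half matches the maternal half of her own genome with probability 1/2: r = 1/2 · 1/2 = 1/4.

0.25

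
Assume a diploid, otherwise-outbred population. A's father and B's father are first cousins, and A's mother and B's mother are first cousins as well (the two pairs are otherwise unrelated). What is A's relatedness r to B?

With two independent routes of shared ancestry, r is the sum of the two contributions.
A and B are related in two ways: second cousins through their fathers (r = 1/32) and second cousins through their mothers (r = 1/32).
r = 1/32 + 1/32 = 0.0625.

0.0625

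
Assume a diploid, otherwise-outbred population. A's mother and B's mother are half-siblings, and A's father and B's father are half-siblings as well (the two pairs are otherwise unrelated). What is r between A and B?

0.125

Relatedness sums over independent paths through distinct common ancestors.
A and B are related in two ways: half first cousins through their mothers (r = 1/16) and half first cousins through their fathers (r = 1/16).
r = 1/16 + 1/16 = 0.125.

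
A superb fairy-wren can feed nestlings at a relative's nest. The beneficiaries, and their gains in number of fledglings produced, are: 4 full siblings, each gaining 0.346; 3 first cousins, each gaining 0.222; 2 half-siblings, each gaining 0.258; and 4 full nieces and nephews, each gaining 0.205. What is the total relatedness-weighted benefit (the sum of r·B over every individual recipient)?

r to a full sibling = 0.5 (full sibs share both parents — two paths of length 2: r = 2·(1/2)^2 = 1/2).
r to a first cousin = 0.125 (first cousins share one grandparent pair — two paths of length 4: r = 2·(1/2)^4 = 1/8).
r to a half-sibling = 1/4 (half-sibs share one parent — one path of length 2: r = (1/2)^2 = 1/4).
r to a full niece or nephew = 1/4 (full aunt/uncle↔niece/nephew: two paths of length 3 through the shared grandparent pair: r = 2·(1/2)^3 = 1/4).
Summing one r·B term per recipient: 4·0.5·0.346 + 3·0.125·0.222 + 2·0.25·0.258 + 4·0.25·0.205 = 1.10925.

1.10925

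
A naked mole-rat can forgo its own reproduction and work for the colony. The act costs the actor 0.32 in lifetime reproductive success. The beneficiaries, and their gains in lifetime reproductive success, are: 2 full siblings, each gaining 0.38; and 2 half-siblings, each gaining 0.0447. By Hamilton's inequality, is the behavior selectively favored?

Yes

Hamilton's rule: the trait is favored when the sum of r·B over every recipient exceeds the actor's cost C.
r to a full sibling = 1/2 (full sibs share both parents — two paths of length 2: r = 2·(1/2)^2 = 1/2).
r to a half-sibling = 1/4 (half-sibs share one parent — one path of length 2: r = (1/2)^2 = 1/4).
Summing one r·B term per recipient: 2·0.5·0.38 + 2·0.25·0.0447 = 0.40235.
0.40235 > 0.32: the indirect benefit exceeds the cost.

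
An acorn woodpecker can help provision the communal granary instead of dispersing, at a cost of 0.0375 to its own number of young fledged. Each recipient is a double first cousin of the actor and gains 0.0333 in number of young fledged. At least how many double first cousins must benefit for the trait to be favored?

5

r to a double first cousin = 0.25 (double first cousins share both grandparent pairs — four paths of length 4: r = 4·(1/2)^4 = 1/4).
Hamilton's rule: n·r·B > C  ⇒  n > C/(r·B) = 0.0375/(0.25·0.0333) = 4.505.
The smallest integer exceeding 4.505 is 5.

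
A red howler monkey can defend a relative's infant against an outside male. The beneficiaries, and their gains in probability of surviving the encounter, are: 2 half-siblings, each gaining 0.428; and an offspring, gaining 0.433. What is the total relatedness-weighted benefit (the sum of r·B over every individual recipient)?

r to a half-sibling = 0.25 (half-sibs share one parent — one path of length 2: r = (1/2)^2 = 1/4).
r to an offspring = 1/2 (one parent–offspring link: r = (1/2)^1 = 1/2).
Summing one r·B term per recipient: 2·0.25·0.428 + 1·0.5·0.433 = 0.4305.

0.4305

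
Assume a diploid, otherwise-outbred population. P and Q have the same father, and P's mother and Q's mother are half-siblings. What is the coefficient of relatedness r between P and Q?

0.3125

Relatedness sums over independent paths through distinct common ancestors.
P and Q are related in two ways: half-sibs through their shared father (r = 1/4) and half first cousins through their mothers (r = 1/16).
r = 1/4 + 1/16 = 5/16 = 0.3125.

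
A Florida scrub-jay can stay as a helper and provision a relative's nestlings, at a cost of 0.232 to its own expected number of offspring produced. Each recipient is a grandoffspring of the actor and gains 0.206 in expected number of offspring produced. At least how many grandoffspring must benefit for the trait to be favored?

5

r to a grandoffspring = 1/4 (two parent–offspring links: r = (1/2)^2 = 1/4).
Hamilton's rule: n·r·B > C  ⇒  n > C/(r·B) = 0.232/(0.25·0.206) = 4.505.
The smallest integer exceeding 4.505 is 5.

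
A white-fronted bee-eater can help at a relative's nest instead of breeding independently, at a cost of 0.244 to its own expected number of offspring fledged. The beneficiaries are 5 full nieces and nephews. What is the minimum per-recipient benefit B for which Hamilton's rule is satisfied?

r to a full niece or nephew = 0.25 (full aunt/uncle↔niece/nephew: two paths of length 3 through the shared grandparent pair: r = 2·(1/2)^3 = 1/4).
Hamilton's rule with n recipients of equal r: n·r·B > C, so B > C/(n·r) = 0.244/(5·0.25) = 0.1952.

0.1952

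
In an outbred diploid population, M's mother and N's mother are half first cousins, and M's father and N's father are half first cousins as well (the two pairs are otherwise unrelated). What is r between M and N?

0.03125

Wright's path rule: contributions from independent ancestry routes add.
M and N are related in two ways: half second cousins through their mothers (r = 1/64) and half second cousins through their fathers (r = 1/64).
r = 1/64 + 1/64 = 0.03125.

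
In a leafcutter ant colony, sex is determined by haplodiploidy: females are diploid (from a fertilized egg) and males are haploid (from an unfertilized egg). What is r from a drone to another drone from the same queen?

0.5

Haploid brothers each carry a random half of the queen's diploid genome, so on average they share half: r = 1/2.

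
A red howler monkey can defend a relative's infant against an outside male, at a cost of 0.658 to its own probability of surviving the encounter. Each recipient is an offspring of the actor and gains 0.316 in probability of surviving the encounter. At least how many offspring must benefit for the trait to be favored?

r to an offspring = 0.5 (one parent–offspring link: r = (1/2)^1 = 1/2).
Hamilton's rule: n·r·B > C  ⇒  n > C/(r·B) = 0.658/(0.5·0.316) = 4.165.
The smallest integer exceeding 4.165 is 5.

5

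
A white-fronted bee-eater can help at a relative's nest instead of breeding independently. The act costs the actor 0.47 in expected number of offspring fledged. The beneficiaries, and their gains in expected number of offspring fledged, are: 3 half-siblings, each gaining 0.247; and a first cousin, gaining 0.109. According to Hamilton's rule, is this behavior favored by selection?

No

Hamilton's rule: the trait is favored when the sum of r·B over every recipient exceeds the actor's cost C.
r to a half-sibling = 0.25 (half-sibs share one parent — one path of length 2: r = (1/2)^2 = 1/4).
r to a first cousin = 1/8 (first cousins share one grandparent pair — two paths of length 4: r = 2·(1/2)^4 = 1/8).
Summing one r·B term per recipient: 3·0.25·0.247 + 1·0.125·0.109 = 0.198875.
0.198875 < 0.47: the indirect benefit is less than the cost.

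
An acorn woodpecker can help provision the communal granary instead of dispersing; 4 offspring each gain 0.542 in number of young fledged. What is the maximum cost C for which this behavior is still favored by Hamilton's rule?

1.084

r to an offspring = 1/2 (one parent–offspring link: r = (1/2)^1 = 1/2).
Hamilton's rule: n·r·B > C, so the trait is favored while C < n·r·B = 4·0.5·0.542 = 1.084.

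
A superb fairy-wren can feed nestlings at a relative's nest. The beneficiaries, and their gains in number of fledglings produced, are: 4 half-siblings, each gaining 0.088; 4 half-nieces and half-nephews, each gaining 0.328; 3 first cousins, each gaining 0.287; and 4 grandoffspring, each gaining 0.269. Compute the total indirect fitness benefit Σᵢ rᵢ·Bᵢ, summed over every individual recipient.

0.628625

r to a half-sibling = 0.25 (half-sibs share one parent — one path of length 2: r = (1/2)^2 = 1/4).
r to a half-niece or half-nephew = 0.125 (half-aunt/uncle↔niece/nephew: one path of length 3: r = (1/2)^3 = 1/8).
r to a first cousin = 1/8 (first cousins share one grandparent pair — two paths of length 4: r = 2·(1/2)^4 = 1/8).
r to a grandoffspring = 1/4 (two parent–offspring links: r = (1/2)^2 = 1/4).
Summing one r·B term per recipient: 4·0.25·0.088 + 4·0.125·0.328 + 3·0.125·0.287 + 4·0.25·0.269 = 0.628625.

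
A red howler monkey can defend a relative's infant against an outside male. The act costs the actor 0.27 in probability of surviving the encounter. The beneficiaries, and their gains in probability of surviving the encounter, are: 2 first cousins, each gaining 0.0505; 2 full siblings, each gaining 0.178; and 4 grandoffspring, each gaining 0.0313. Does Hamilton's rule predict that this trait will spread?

Hamilton's rule: the trait is favored when the sum of r·B over every recipient exceeds the actor's cost C.
r to a first cousin = 0.125 (first cousins share one grandparent pair — two paths of length 4: r = 2·(1/2)^4 = 1/8).
r to a full sibling = 0.5 (full sibs share both parents — two paths of length 2: r = 2·(1/2)^2 = 1/2).
r to a grandoffspring = 1/4 (two parent–offspring links: r = (1/2)^2 = 1/4).
Summing one r·B term per recipient: 2·0.125·0.0505 + 2·0.5·0.178 + 4·0.25·0.0313 = 0.221925.
0.221925 < 0.27: the indirect benefit is less than the cost.

No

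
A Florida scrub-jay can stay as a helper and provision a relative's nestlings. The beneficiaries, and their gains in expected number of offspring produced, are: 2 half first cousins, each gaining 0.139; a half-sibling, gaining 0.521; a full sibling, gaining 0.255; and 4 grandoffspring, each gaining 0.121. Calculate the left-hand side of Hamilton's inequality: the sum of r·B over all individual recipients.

0.396125

r to a half first cousin = 0.0625 (half first cousins share one grandparent — one path of length 4: r = (1/2)^4 = 1/16).
r to a half-sibling = 1/4 (half-sibs share one parent — one path of length 2: r = (1/2)^2 = 1/4).
r to a full sibling = 0.5 (full sibs share both parents — two paths of length 2: r = 2·(1/2)^2 = 1/2).
r to a grandoffspring = 1/4 (two parent–offspring links: r = (1/2)^2 = 1/4).
Summing one r·B term per recipient: 2·0.0625·0.139 + 1·0.25·0.521 + 1·0.5·0.255 + 4·0.25·0.121 = 0.396125.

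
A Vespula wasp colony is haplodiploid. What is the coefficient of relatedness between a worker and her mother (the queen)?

One meiotic link between diploid queen and diploid daughter: r = 1/2.

0.5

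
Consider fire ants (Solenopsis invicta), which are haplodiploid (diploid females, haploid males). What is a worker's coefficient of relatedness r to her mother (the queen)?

One meiotic link between diploid queen and diploid daughter: r = 1/2.

0.5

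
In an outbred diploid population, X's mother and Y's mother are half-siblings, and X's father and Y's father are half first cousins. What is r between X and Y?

Relatedness sums over independent paths through distinct common ancestors.
X and Y are related in two ways: half first cousins through their mothers (r = 1/16) and half second cousins through their fathers (r = 1/64).
r = 1/16 + 1/64 = 5/64 = 0.078125.

0.078125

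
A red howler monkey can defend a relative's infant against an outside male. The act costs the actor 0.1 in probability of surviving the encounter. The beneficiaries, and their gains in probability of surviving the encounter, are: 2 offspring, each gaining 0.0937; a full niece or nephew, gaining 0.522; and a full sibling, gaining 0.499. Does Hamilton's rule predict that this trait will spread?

Hamilton's rule: the trait is favored when the sum of r·B over every recipient exceeds the actor's cost C.
r to an offspring = 0.5 (one parent–offspring link: r = (1/2)^1 = 1/2).
r to a full niece or nephew = 0.25 (full aunt/uncle↔niece/nephew: two paths of length 3 through the shared grandparent pair: r = 2·(1/2)^3 = 1/4).
r to a full sibling = 0.5 (full sibs share both parents — two paths of length 2: r = 2·(1/2)^2 = 1/2).
Summing one r·B term per recipient: 2·0.5·0.0937 + 1·0.25·0.522 + 1·0.5·0.499 = 0.4737.
0.4737 > 0.1: the indirect benefit exceeds the cost.

Yes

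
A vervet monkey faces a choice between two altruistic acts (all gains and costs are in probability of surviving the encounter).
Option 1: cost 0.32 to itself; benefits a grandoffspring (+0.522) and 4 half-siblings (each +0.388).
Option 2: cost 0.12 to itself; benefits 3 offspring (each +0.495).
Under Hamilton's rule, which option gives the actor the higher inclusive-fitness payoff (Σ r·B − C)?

Option 2

Option 1: r to a grandoffspring = 0.25.
Option 1: r to a half-sibling = 0.25.
Option 1: Σ r·B − C = (1·0.25·0.522 + 4·0.25·0.388) − 0.32 = 0.1985.
Option 2: r to an offspring = 0.5.
Option 2: Σ r·B − C = (3·0.5·0.495) − 0.12 = 0.6225.
Option 2 has the higher net inclusive-fitness payoff.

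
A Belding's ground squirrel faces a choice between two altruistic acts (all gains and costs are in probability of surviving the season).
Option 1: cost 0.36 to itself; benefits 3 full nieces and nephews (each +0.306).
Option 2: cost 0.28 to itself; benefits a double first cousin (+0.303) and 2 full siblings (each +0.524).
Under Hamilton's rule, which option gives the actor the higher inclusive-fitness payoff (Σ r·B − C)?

Option 2

Option 1: r to a full niece or nephew = 0.25.
Option 1: Σ r·B − C = (3·0.25·0.306) − 0.36 = -0.1305.
Option 2: r to a double first cousin = 0.25.
Option 2: r to a full sibling = 0.5.
Option 2: Σ r·B − C = (1·0.25·0.303 + 2·0.5·0.524) − 0.28 = 0.31975.
Option 2 has the higher net inclusive-fitness payoff.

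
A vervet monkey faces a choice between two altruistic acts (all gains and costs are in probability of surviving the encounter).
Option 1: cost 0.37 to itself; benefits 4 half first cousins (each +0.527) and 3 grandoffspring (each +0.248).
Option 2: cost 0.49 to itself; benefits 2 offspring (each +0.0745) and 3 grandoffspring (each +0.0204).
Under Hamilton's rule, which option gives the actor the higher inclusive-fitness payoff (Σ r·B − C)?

Option 1

Option 1: r to a half first cousin = 0.0625.
Option 1: r to a grandoffspring = 0.25.
Option 1: Σ r·B − C = (4·0.0625·0.527 + 3·0.25·0.248) − 0.37 = -0.05225.
Option 2: r to an offspring = 0.5.
Option 2: r to a grandoffspring = 0.25.
Option 2: Σ r·B − C = (2·0.5·0.0745 + 3·0.25·0.0204) − 0.49 = -0.4002.
Option 1 has the higher net inclusive-fitness payoff.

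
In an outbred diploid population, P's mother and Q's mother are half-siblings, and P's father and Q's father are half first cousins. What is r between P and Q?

0.078125

Wright's path rule: contributions from independent ancestry routes add.
P and Q are related in two ways: half first cousins through their mothers (r = 1/16) and half second cousins through their fathers (r = 1/64).
r = 1/16 + 1/64 = 5/64 = 0.078125.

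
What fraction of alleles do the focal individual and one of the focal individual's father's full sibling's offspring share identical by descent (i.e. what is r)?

Each parent–offspring link contributes a factor of 1/2, and independent paths through distinct common ancestors add.
First cousins share one grandparent pair — two paths of length 4: r = 2·(1/2)^4 = 1/8.

0.125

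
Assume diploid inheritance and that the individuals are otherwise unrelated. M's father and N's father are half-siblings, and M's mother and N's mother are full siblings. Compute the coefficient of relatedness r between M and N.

0.1875

With two independent routes of shared ancestry, r is the sum of the two contributions.
M and N are related in two ways: half first cousins through their fathers (r = 1/16) and first cousins through their mothers (r = 1/8).
r = 1/16 + 1/8 = 0.1875.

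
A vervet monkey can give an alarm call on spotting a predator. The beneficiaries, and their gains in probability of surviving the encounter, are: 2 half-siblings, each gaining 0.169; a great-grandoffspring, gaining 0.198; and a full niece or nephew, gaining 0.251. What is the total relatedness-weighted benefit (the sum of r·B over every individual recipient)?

r to a half-sibling = 0.25 (half-sibs share one parent — one path of length 2: r = (1/2)^2 = 1/4).
r to a great-grandoffspring = 1/8 (three parent–offspring links: r = (1/2)^3 = 1/8).
r to a full niece or nephew = 0.25 (full aunt/uncle↔niece/nephew: two paths of length 3 through the shared grandparent pair: r = 2·(1/2)^3 = 1/4).
Summing one r·B term per recipient: 2·0.25·0.169 + 1·0.125·0.198 + 1·0.25·0.251 = 0.172.

0.172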